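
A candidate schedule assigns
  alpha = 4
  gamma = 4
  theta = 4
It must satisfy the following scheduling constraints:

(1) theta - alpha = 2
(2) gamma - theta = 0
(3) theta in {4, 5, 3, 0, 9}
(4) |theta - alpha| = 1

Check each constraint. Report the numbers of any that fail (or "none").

No — constraints 1 and 4 are not satisfied.

(1) theta - alpha = 4 - 4 = 0, not 2 — fails.
(2) gamma - theta = 4 - 4 = 0 — holds.
(3) theta = 4 is in {4, 5, 3, 0, 9} — holds.
(4) |4 - 4| = 0, not 1 — fails.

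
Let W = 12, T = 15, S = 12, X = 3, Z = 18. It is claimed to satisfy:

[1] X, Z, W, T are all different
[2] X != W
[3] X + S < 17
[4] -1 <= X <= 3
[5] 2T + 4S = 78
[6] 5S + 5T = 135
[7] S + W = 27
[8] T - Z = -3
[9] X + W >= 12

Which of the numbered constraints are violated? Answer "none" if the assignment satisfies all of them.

[1] values 3, 18, 12, 15 are pairwise distinct — holds.
[2] X = 3, W = 12; distinct — holds.
[3] X + S = 3 + 12 = 15; 15 < 17 — holds.
[4] X = 3 lies in [-1, 3] — holds.
[5] 2T + 4S = 2(15) + 4(12) = 78 — holds.
[6] 5S + 5T = 5(12) + 5(15) = 135 — holds.
[7] S + W = 12 + 12 = 24, not 27 — fails.
[8] T - Z = 15 - 18 = -3 — holds.
[9] X + W = 3 + 12 = 15; 15 ≥ 12 — holds.

Violated: 7.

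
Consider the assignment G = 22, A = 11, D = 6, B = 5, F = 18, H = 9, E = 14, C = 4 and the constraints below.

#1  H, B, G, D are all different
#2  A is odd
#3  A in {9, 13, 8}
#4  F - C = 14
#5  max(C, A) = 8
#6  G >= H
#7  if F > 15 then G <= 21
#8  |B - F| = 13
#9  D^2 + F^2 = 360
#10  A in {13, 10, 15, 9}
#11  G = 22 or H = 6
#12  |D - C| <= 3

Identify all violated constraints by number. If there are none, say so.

#1 values 9, 5, 22, 6 are pairwise distinct — OK.
#2 A = 11 is odd — OK.
#3 A = 11 is not in {9, 13, 8} — violated.
#4 F - C = 18 - 4 = 14 — OK.
#5 max(4, 11) = 11, not 8 — violated.
#6 G = 22, H = 9; 22 ≥ 9 — OK.
#7 F = 18 > 15, so we need G ≤ 21; but G = 22 > 21 — violated.
#8 |5 - 18| = 13 — OK.
#9 D^2 + F^2 = 6^2 + 18^2 = 36 + 324 = 360 — OK.
#10 A = 11 is not in {13, 10, 15, 9} — violated.
#11 G = 22 = 22 (first disjunct) — OK.
#12 |6 - 4| = 2; 2 ≤ 3 — OK.

Constraints 3, 5, 7, and 10 are violated.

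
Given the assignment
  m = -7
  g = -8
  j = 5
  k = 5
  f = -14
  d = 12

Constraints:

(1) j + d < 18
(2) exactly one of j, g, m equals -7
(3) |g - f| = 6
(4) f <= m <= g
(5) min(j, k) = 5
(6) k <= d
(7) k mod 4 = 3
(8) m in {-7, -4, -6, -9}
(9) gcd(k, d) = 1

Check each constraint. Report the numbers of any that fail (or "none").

(1) j + d = 5 + 12 = 17; 17 < 18  true
(2) j=5, g=-8, m=-7; 1 of them equals -7  true
(3) |-8 - (-14)| = 6  true
(4) values -14, -7, -8; m = -7 is not <= g = -8  false
(5) min(5, 5) = 5  true
(6) k = 5, d = 12; 5 ≤ 12  true
(7) 5 mod 4 = 1, not 3  false
(8) m = -7 is in {-7, -4, -6, -9}  true
(9) gcd(5, 12) = 1  true

No — constraints 4 and 7 are not satisfied.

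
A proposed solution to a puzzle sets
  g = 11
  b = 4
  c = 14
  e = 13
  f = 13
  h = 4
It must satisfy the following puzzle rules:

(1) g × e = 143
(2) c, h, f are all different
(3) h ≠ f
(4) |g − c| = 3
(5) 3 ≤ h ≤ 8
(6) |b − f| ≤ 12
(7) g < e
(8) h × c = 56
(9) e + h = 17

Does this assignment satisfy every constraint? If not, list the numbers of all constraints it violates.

All constraints are satisfied.

(1) g × e = 11 × 13 = 143 — OK.
(2) values 14, 4, 13 are pairwise distinct — OK.
(3) h = 4, f = 13; distinct — OK.
(4) |11 − 14| = 3 — OK.
(5) h = 4 lies in [3, 8] — OK.
(6) |4 − 13| = 9; 9 ≤ 12 — OK.
(7) g = 11, e = 13; 11 < 13 — OK.
(8) h × c = 4 × 14 = 56 — OK.
(9) e + h = 13 + 4 = 17 — OK.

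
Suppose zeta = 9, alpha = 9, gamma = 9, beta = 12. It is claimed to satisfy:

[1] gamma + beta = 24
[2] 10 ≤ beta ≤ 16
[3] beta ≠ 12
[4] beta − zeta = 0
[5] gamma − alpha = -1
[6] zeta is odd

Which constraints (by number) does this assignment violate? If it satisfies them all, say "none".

Constraints 1, 3, 4, 5 are violated.

[1] gamma + beta = 9 + 12 = 21, not 24  ✗
[2] beta = 12 lies in [10, 16]  ✓
[3] beta = 12, but 12 is required to differ  ✗
[4] beta − zeta = 12 − 9 = 3, not 0  ✗
[5] gamma − alpha = 9 − 9 = 0, not -1  ✗
[6] zeta = 9 is odd  ✓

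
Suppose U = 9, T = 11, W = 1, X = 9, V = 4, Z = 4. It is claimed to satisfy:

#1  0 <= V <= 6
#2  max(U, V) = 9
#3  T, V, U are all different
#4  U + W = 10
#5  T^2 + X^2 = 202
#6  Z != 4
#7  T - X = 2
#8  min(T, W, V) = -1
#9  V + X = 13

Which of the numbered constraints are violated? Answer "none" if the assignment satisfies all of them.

The assignment fails constraints 6 and 8.

#1 V = 4 lies in [0, 6] — OK.
#2 max(9, 4) = 9 — OK.
#3 values 11, 4, 9 are pairwise distinct — OK.
#4 U + W = 9 + 1 = 10 — OK.
#5 T^2 + X^2 = 11^2 + 9^2 = 121 + 81 = 202 — OK.
#6 Z = 4, but 4 is required to differ — violated.
#7 T - X = 11 - 9 = 2 — OK.
#8 min(11, 1, 4) = 1, not -1 — violated.
#9 V + X = 4 + 9 = 13 — OK.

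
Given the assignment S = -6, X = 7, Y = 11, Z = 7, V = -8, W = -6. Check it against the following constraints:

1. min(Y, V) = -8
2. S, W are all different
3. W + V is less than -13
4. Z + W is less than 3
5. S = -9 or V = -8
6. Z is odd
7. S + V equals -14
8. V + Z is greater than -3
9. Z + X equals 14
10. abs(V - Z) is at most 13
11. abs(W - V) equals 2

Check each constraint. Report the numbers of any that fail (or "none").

1. min(11, -8) = -8  true
2. S = W = -6, not all different  false
3. W + V = -6 + (-8) = -14; -14 < -13  true
4. Z + W = 7 + (-6) = 1; 1 < 3  true
5. S = -6 ≠ -9, but V = -8 = -8 (second disjunct)  true
6. Z = 7 is odd  true
7. S + V = -6 + (-8) = -14  true
8. V + Z = -8 + 7 = -1; -1 > -3  true
9. Z + X = 7 + 7 = 14  true
10. abs(-8 - 7) = 15; 15 > 13, exceeds bound 13  false
11. abs(-6 - (-8)) = 2  true

Violated: 2 and 10.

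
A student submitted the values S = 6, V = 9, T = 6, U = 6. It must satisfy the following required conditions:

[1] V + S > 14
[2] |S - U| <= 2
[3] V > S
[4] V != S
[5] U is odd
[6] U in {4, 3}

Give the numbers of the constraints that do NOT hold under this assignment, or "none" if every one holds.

Constraints 5, 6 are violated.

[1] V + S = 9 + 6 = 15; 15 > 14  ✔
[2] |6 - 6| = 0; 0 ≤ 2  ✔
[3] V = 9, S = 6; 9 > 6  ✔
[4] V = 9, S = 6; distinct  ✔
[5] U = 6 is even  ✘
[6] U = 6 is not in {4, 3}  ✘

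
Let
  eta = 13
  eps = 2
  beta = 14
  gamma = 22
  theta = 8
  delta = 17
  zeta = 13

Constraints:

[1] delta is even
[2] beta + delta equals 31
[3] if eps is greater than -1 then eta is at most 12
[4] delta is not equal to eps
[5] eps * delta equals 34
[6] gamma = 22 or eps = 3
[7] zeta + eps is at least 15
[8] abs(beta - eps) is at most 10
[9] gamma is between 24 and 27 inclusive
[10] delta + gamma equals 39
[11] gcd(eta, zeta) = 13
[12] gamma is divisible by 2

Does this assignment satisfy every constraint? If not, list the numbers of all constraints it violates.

Violated: 1, 3, 8, 9.

[1] delta = 17 is odd  false
[2] beta + delta = 14 + 17 = 31  true
[3] eps = 2 > -1, so we need eta ≤ 12; but eta = 13 > 12  false
[4] delta = 17, eps = 2; distinct  true
[5] eps * delta = 2 * 17 = 34  true
[6] gamma = 22 = 22 (first disjunct)  true
[7] zeta + eps = 13 + 2 = 15; 15 ≥ 15  true
[8] abs(14 - 2) = 12; 12 > 10, exceeds bound 10  false
[9] gamma = 22 is outside [24, 27]  false
[10] delta + gamma = 17 + 22 = 39  true
[11] gcd(13, 13) = 13  true
[12] 22 / 2 = 11, so 2 divides 22  true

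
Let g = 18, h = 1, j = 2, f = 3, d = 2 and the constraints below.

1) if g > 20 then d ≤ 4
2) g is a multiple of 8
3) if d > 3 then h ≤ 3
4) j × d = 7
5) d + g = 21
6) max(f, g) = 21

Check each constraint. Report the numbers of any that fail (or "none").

Constraints 2, 4, 5, and 6 are violated.

1) g = 18, not > 20; antecedent false, conditional vacuously true  holds
2) 18 = 8×2 + 2, so 8 does not divide 18  fails
3) d = 2, not > 3; antecedent false, conditional vacuously true  holds
4) j × d = 2 × 2 = 4, not 7  fails
5) d + g = 2 + 18 = 20, not 21  fails
6) max(3, 18) = 18, not 21  fails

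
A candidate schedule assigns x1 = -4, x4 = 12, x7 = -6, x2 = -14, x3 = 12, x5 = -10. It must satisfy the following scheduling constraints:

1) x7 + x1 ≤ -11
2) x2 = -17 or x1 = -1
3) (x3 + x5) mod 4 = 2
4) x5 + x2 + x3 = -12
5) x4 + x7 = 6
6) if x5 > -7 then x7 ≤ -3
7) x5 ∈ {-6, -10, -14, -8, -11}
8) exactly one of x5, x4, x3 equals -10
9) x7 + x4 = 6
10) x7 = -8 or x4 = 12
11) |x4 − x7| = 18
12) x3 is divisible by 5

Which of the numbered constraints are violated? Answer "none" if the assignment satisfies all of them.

1) x7 + x1 = -6 + (-4) = -10; -10 > -11, bound -11 not met — fails.
2) x2 = -14 ≠ -17 and x1 = -4 ≠ -1; both disjuncts false — fails.
3) x3 + x5 = 2; 2 mod 4 = 2 — holds.
4) x5 + x2 + x3 = -10 + (-14) + 12 = -12 — holds.
5) x4 + x7 = 12 + (-6) = 6 — holds.
6) x5 = -10, not > -7; antecedent false, conditional vacuously true — holds.
7) x5 = -10 is in {-6, -10, -14, -8, -11} — holds.
8) x5=-10, x4=12, x3=12; 1 of them equals -10 — holds.
9) x7 + x4 = -6 + 12 = 6 — holds.
10) x7 = -6 ≠ -8, but x4 = 12 = 12 (second disjunct) — holds.
11) |12 − (-6)| = 18 — holds.
12) 12 = 5×2 + 2, so 5 does not divide 12 — fails.

Constraints 1, 2, 12 do not hold.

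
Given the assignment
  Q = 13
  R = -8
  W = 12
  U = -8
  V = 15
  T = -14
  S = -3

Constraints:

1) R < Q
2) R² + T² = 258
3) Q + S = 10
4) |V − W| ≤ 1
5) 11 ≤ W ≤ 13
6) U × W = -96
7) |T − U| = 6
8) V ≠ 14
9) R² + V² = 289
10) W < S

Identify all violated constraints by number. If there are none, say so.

No — constraints 2, 4, 10 are not satisfied.

1) R = -8, Q = 13; -8 < 13  OK
2) R² + T² = (-8)² + (-14)² = 64 + 196 = 260, not 258  FAIL
3) Q + S = 13 + (-3) = 10  OK
4) |15 − 12| = 3; 3 > 1, exceeds bound 1  FAIL
5) W = 12 lies in [11, 13]  OK
6) U × W = -8 × 12 = -96  OK
7) |-14 − (-8)| = 6  OK
8) V = 15, and 15 ≠ 14  OK
9) R² + V² = (-8)² + 15² = 64 + 225 = 289  OK
10) W = 12, S = -3; 12 ≥ -3 (want <)  FAIL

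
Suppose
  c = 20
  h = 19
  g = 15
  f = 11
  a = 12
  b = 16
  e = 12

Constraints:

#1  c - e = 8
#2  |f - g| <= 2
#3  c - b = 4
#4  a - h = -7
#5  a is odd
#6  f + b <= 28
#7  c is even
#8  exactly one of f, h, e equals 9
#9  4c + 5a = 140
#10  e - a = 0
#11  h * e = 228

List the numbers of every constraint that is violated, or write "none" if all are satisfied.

Constraints 2, 5, and 8 are violated.

#1 c - e = 20 - 12 = 8  ✓
#2 |11 - 15| = 4; 4 > 2, exceeds bound 2  ✗
#3 c - b = 20 - 16 = 4  ✓
#4 a - h = 12 - 19 = -7  ✓
#5 a = 12 is even  ✗
#6 f + b = 11 + 16 = 27; 27 ≤ 28  ✓
#7 c = 20 is even  ✓
#8 f=11, h=19, e=12; 0 of them equal 9, not exactly one  ✗
#9 4c + 5a = 4(20) + 5(12) = 140  ✓
#10 e - a = 12 - 12 = 0  ✓
#11 h * e = 19 * 12 = 228  ✓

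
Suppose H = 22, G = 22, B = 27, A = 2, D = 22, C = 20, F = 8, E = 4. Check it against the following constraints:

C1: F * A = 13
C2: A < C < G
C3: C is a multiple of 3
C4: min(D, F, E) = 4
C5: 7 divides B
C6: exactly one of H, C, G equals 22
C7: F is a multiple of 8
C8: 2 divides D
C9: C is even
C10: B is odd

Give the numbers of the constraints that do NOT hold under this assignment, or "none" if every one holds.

C1: F * A = 8 * 2 = 16, not 13  false
C2: values 2 < 20 < 22  true
C3: 20 = 3*6 + 2, so 3 does not divide 20  false
C4: min(22, 8, 4) = 4  true
C5: 27 = 7*3 + 6, so 7 does not divide 27  false
C6: H=22, C=20, G=22; 2 of them equal 22, not exactly one  false
C7: 8 / 8 = 1, so 8 divides 8  true
C8: 22 / 2 = 11, so 2 divides 22  true
C9: C = 20 is even  true
C10: B = 27 is odd  true

No — constraints 1, 3, 5, and 6 are not satisfied.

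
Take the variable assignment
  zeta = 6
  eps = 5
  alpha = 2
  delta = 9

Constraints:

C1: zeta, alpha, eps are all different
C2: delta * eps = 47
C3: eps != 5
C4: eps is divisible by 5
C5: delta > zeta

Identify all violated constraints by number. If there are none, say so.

Violated: 2, 3.

C1: values 6, 2, 5 are pairwise distinct  OK
C2: delta * eps = 9 * 5 = 45, not 47  FAIL
C3: eps = 5, but 5 is required to differ  FAIL
C4: 5 / 5 = 1, so 5 divides 5  OK
C5: delta = 9, zeta = 6; 9 > 6  OK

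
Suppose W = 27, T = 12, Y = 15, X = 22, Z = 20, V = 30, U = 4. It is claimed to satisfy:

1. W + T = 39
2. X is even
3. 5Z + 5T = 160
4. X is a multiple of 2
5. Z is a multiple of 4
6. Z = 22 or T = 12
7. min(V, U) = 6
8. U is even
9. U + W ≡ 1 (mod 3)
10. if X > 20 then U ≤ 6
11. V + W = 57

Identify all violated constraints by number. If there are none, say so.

1. W + T = 27 + 12 = 39  OK
2. X = 22 is even  OK
3. 5Z + 5T = 5(20) + 5(12) = 160  OK
4. 22 / 2 = 11, so 2 divides 22  OK
5. 20 / 4 = 5, so 4 divides 20  OK
6. Z = 20 ≠ 22, but T = 12 = 12 (second disjunct)  OK
7. min(30, 4) = 4, not 6  FAIL
8. U = 4 is even  OK
9. U + W = 31; 31 mod 3 = 1  OK
10. X = 22 > 20, so we need U ≤ 6; U = 4 ≤ 6  OK
11. V + W = 30 + 27 = 57  OK

The assignment fails constraint 7.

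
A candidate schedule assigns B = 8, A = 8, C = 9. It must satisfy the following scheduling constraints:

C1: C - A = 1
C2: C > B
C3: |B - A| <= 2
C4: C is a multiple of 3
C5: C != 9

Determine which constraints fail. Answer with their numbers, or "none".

C1: C - A = 9 - 8 = 1 — OK.
C2: C = 9, B = 8; 9 > 8 — OK.
C3: |8 - 8| = 0; 0 ≤ 2 — OK.
C4: 9 / 3 = 3, so 3 divides 9 — OK.
C5: C = 9, but 9 is required to differ — violated.

Violated: 5.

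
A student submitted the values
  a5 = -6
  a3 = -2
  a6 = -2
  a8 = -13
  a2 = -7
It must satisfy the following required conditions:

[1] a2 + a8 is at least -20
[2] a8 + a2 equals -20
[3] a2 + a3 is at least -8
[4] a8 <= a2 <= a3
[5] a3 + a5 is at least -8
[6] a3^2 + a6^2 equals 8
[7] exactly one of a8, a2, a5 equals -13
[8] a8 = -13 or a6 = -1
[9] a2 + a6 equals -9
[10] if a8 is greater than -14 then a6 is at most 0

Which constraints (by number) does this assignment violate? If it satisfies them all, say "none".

[1] a2 + a8 = -7 + (-13) = -20; -20 ≥ -20 — satisfied.
[2] a8 + a2 = -13 + (-7) = -20 — satisfied.
[3] a2 + a3 = -7 + (-2) = -9; -9 < -8, bound -8 not met — violated.
[4] values -13 <= -7 <= -2 — satisfied.
[5] a3 + a5 = -2 + (-6) = -8; -8 ≥ -8 — satisfied.
[6] a3^2 + a6^2 = (-2)^2 + (-2)^2 = 4 + 4 = 8 — satisfied.
[7] a8=-13, a2=-7, a5=-6; 1 of them equals -13 — satisfied.
[8] a8 = -13 = -13 (first disjunct) — satisfied.
[9] a2 + a6 = -7 + (-2) = -9 — satisfied.
[10] a8 = -13 > -14, so we need a6 ≤ 0; a6 = -2 ≤ 0 — satisfied.

Constraint 3 does not hold.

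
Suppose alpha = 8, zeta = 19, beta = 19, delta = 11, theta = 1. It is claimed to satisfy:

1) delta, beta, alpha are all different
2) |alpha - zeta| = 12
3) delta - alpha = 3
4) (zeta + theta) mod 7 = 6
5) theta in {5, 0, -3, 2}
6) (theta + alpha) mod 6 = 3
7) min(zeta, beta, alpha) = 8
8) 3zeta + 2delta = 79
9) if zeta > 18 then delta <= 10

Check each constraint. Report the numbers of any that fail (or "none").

Constraints 2, 5, and 9 do not hold.

1) values 11, 19, 8 are pairwise distinct  OK
2) |8 - 19| = 11, not 12  FAIL
3) delta - alpha = 11 - 8 = 3  OK
4) zeta + theta = 20; 20 mod 7 = 6  OK
5) theta = 1 is not in {5, 0, -3, 2}  FAIL
6) theta + alpha = 9; 9 mod 6 = 3  OK
7) min(19, 19, 8) = 8  OK
8) 3zeta + 2delta = 3(19) + 2(11) = 79  OK
9) zeta = 19 > 18, so we need delta ≤ 10; but delta = 11 > 10  FAIL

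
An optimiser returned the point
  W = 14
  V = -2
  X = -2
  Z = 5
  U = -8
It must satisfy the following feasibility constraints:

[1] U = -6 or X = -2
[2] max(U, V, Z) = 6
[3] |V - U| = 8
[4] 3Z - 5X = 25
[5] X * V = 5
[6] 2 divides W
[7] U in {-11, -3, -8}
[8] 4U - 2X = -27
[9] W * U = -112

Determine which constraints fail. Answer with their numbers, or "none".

[1] U = -8 ≠ -6, but X = -2 = -2 (second disjunct)  ✔
[2] max(-8, -2, 5) = 5, not 6  ✘
[3] |-2 - (-8)| = 6, not 8  ✘
[4] 3Z - 5X = 3(5) - 5(-2) = 25  ✔
[5] X * V = -2 * (-2) = 4, not 5  ✘
[6] 14 / 2 = 7, so 2 divides 14  ✔
[7] U = -8 is in {-11, -3, -8}  ✔
[8] 4U - 2X = 4(-8) - 2(-2) = -28, not -27  ✘
[9] W * U = 14 * (-8) = -112  ✔

Constraints 2, 3, 5, 8 are violated.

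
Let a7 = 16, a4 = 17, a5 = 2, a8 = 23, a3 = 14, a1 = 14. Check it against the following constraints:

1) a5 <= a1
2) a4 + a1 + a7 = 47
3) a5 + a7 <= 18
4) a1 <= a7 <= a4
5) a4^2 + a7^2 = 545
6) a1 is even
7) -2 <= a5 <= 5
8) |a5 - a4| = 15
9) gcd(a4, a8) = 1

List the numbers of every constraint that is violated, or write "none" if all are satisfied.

1) a5 = 2, a1 = 14; 2 ≤ 14 — holds.
2) a4 + a1 + a7 = 17 + 14 + 16 = 47 — holds.
3) a5 + a7 = 2 + 16 = 18; 18 ≤ 18 — holds.
4) values 14 <= 16 <= 17 — holds.
5) a4^2 + a7^2 = 17^2 + 16^2 = 289 + 256 = 545 — holds.
6) a1 = 14 is even — holds.
7) a5 = 2 lies in [-2, 5] — holds.
8) |2 - 17| = 15 — holds.
9) gcd(17, 23) = 1 — holds.

No violations.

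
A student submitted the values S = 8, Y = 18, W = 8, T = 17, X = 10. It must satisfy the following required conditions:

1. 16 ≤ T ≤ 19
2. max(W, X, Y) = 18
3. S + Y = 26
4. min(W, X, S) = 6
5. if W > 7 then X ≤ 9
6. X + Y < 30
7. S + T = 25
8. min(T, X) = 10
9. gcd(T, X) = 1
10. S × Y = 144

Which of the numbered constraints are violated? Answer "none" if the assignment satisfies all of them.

1. T = 17 lies in [16, 19] — holds.
2. max(8, 10, 18) = 18 — holds.
3. S + Y = 8 + 18 = 26 — holds.
4. min(8, 10, 8) = 8, not 6 — does not hold.
5. W = 8 > 7, so we need X ≤ 9; but X = 10 > 9 — does not hold.
6. X + Y = 10 + 18 = 28; 28 < 30 — holds.
7. S + T = 8 + 17 = 25 — holds.
8. min(17, 10) = 10 — holds.
9. gcd(17, 10) = 1 — holds.
10. S × Y = 8 × 18 = 144 — holds.

Constraints 4 and 5 are violated.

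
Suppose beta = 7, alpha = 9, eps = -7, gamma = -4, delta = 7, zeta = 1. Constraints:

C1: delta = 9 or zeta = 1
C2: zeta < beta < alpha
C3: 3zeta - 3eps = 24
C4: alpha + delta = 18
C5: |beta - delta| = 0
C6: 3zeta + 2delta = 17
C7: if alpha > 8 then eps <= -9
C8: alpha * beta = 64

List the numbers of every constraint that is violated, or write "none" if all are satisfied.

Constraints 4, 7, 8 do not hold.

C1: delta = 7 ≠ 9, but zeta = 1 = 1 (second disjunct) — holds.
C2: values 1 < 7 < 9 — holds.
C3: 3zeta - 3eps = 3(1) - 3(-7) = 24 — holds.
C4: alpha + delta = 9 + 7 = 16, not 18 — does not hold.
C5: |7 - 7| = 0 — holds.
C6: 3zeta + 2delta = 3(1) + 2(7) = 17 — holds.
C7: alpha = 9 > 8, so we need eps ≤ -9; but eps = -7 > -9 — does not hold.
C8: alpha * beta = 9 * 7 = 63, not 64 — does not hold.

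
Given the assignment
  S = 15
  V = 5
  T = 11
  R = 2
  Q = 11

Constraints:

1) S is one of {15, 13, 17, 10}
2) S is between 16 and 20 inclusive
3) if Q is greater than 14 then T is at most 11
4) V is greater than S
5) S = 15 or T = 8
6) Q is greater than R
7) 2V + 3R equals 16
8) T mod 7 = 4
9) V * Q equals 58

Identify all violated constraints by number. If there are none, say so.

The assignment fails constraints 2, 4, and 9.

1) S = 15 is in {15, 13, 17, 10} — satisfied.
2) S = 15 is outside [16, 20] — violated.
3) Q = 11, not > 14; antecedent false, conditional vacuously true — satisfied.
4) V = 5, S = 15; 5 ≤ 15 (want >) — violated.
5) S = 15 = 15 (first disjunct) — satisfied.
6) Q = 11, R = 2; 11 > 2 — satisfied.
7) 2V + 3R = 2(5) + 3(2) = 16 — satisfied.
8) 11 mod 7 = 4 — satisfied.
9) V * Q = 5 * 11 = 55, not 58 — violated.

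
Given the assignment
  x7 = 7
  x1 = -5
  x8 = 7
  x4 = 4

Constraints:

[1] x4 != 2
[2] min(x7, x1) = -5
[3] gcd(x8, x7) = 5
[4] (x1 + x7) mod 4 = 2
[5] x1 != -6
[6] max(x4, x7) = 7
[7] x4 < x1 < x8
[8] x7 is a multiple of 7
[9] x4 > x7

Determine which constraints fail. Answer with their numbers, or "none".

[1] x4 = 4, and 4 ≠ 2  ✔
[2] min(7, -5) = -5  ✔
[3] gcd(7, 7) = 7, not 5  ✘
[4] x1 + x7 = 2; 2 mod 4 = 2  ✔
[5] x1 = -5, and -5 ≠ -6  ✔
[6] max(4, 7) = 7  ✔
[7] values 4, -5, 7; x4 = 4 is not < x1 = -5  ✘
[8] 7 / 7 = 1, so 7 divides 7  ✔
[9] x4 = 4, x7 = 7; 4 ≤ 7 (want >)  ✘

Constraints 3, 7, 9 do not hold.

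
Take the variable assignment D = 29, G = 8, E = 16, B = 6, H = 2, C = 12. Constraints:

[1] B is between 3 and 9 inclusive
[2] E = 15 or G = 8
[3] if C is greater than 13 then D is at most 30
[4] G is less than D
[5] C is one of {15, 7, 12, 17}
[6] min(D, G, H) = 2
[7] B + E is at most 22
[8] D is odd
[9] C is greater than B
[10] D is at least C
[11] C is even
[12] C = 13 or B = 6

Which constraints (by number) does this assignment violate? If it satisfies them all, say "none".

All constraints are satisfied.

[1] B = 6 lies in [3, 9] — holds.
[2] E = 16 ≠ 15, but G = 8 = 8 (second disjunct) — holds.
[3] C = 12, not > 13; antecedent false, conditional vacuously true — holds.
[4] G = 8, D = 29; 8 < 29 — holds.
[5] C = 12 is in {15, 7, 12, 17} — holds.
[6] min(29, 8, 2) = 2 — holds.
[7] B + E = 6 + 16 = 22; 22 ≤ 22 — holds.
[8] D = 29 is odd — holds.
[9] C = 12, B = 6; 12 > 6 — holds.
[10] D = 29, C = 12; 29 ≥ 12 — holds.
[11] C = 12 is even — holds.
[12] C = 12 ≠ 13, but B = 6 = 6 (second disjunct) — holds.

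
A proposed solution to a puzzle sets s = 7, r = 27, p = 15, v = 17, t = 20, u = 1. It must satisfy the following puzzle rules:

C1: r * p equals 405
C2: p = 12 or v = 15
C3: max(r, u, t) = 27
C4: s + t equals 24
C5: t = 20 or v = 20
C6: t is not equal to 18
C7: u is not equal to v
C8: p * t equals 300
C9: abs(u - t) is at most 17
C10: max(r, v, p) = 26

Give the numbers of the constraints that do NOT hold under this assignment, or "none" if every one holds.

Violated: 2, 4, 9, 10.

C1: r * p = 27 * 15 = 405  holds
C2: p = 15 ≠ 12 and v = 17 ≠ 15; both disjuncts false  fails
C3: max(27, 1, 20) = 27  holds
C4: s + t = 7 + 20 = 27, not 24  fails
C5: t = 20 = 20 (first disjunct)  holds
C6: t = 20, and 20 ≠ 18  holds
C7: u = 1, v = 17; distinct  holds
C8: p * t = 15 * 20 = 300  holds
C9: abs(1 - 20) = 19; 19 > 17, exceeds bound 17  fails
C10: max(27, 17, 15) = 27, not 26  fails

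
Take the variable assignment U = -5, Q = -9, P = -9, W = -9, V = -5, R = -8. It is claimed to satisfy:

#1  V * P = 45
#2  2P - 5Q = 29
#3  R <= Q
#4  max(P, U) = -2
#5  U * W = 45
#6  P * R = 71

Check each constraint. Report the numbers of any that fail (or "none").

Constraints 2, 3, 4, and 6 do not hold.

#1 V * P = -5 * (-9) = 45  true
#2 2P - 5Q = 2(-9) - 5(-9) = 27, not 29  false
#3 R = -8, Q = -9; -8 > -9 (want ≤)  false
#4 max(-9, -5) = -5, not -2  false
#5 U * W = -5 * (-9) = 45  true
#6 P * R = -9 * (-8) = 72, not 71  false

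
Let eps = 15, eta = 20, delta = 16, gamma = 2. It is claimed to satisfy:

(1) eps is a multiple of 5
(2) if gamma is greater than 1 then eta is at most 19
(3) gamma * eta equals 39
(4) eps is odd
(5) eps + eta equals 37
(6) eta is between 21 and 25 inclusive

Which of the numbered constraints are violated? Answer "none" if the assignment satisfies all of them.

(1) 15 / 5 = 3, so 5 divides 15  ✔
(2) gamma = 2 > 1, so we need eta ≤ 19; but eta = 20 > 19  ✘
(3) gamma * eta = 2 * 20 = 40, not 39  ✘
(4) eps = 15 is odd  ✔
(5) eps + eta = 15 + 20 = 35, not 37  ✘
(6) eta = 20 is outside [21, 25]  ✘

Constraints 2, 3, 5, and 6 are violated.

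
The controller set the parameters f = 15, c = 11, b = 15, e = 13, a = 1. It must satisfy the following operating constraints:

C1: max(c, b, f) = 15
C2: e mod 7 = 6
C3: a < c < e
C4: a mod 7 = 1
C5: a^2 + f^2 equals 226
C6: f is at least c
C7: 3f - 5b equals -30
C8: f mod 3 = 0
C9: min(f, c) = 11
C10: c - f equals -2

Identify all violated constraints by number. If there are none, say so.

Constraint 10 does not hold.

C1: max(11, 15, 15) = 15 — satisfied.
C2: 13 mod 7 = 6 — satisfied.
C3: values 1 < 11 < 13 — satisfied.
C4: 1 mod 7 = 1 — satisfied.
C5: a^2 + f^2 = 1^2 + 15^2 = 1 + 225 = 226 — satisfied.
C6: f = 15, c = 11; 15 ≥ 11 — satisfied.
C7: 3f - 5b = 3(15) - 5(15) = -30 — satisfied.
C8: 15 mod 3 = 0 — satisfied.
C9: min(15, 11) = 11 — satisfied.
C10: c - f = 11 - 15 = -4, not -2 — violated.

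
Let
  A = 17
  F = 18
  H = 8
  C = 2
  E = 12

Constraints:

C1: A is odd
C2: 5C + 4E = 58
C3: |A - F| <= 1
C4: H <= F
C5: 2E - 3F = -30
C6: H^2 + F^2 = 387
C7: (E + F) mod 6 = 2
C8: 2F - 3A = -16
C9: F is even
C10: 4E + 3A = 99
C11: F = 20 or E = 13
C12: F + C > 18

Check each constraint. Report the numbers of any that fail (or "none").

C1: A = 17 is odd — satisfied.
C2: 5C + 4E = 5(2) + 4(12) = 58 — satisfied.
C3: |17 - 18| = 1; 1 ≤ 1 — satisfied.
C4: H = 8, F = 18; 8 ≤ 18 — satisfied.
C5: 2E - 3F = 2(12) - 3(18) = -30 — satisfied.
C6: H^2 + F^2 = 8^2 + 18^2 = 64 + 324 = 388, not 387 — violated.
C7: E + F = 30; 30 mod 6 = 0, not 2 — violated.
C8: 2F - 3A = 2(18) - 3(17) = -15, not -16 — violated.
C9: F = 18 is even — satisfied.
C10: 4E + 3A = 4(12) + 3(17) = 99 — satisfied.
C11: F = 18 ≠ 20 and E = 12 ≠ 13; both disjuncts false — violated.
C12: F + C = 18 + 2 = 20; 20 > 18 — satisfied.

Constraints 6, 7, 8, 11 do not hold.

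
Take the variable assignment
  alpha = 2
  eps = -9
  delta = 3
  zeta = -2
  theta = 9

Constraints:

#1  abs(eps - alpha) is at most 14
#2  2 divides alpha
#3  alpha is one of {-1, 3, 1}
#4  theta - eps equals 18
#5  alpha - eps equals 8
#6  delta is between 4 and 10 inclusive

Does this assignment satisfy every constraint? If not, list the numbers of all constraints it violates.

Constraints 3, 5, and 6 do not hold.

#1 abs(-9 - 2) = 11; 11 ≤ 14 — satisfied.
#2 2 / 2 = 1, so 2 divides 2 — satisfied.
#3 alpha = 2 is not in {-1, 3, 1} — violated.
#4 theta - eps = 9 - (-9) = 18 — satisfied.
#5 alpha - eps = 2 - (-9) = 11, not 8 — violated.
#6 delta = 3 is outside [4, 10] — violated.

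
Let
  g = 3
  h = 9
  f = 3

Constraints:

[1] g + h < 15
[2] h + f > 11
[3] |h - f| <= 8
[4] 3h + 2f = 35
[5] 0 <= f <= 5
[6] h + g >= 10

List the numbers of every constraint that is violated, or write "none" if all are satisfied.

Constraint 4 does not hold.

[1] g + h = 3 + 9 = 12; 12 < 15 — holds.
[2] h + f = 9 + 3 = 12; 12 > 11 — holds.
[3] |9 - 3| = 6; 6 ≤ 8 — holds.
[4] 3h + 2f = 3(9) + 2(3) = 33, not 35 — does not hold.
[5] f = 3 lies in [0, 5] — holds.
[6] h + g = 9 + 3 = 12; 12 ≥ 10 — holds.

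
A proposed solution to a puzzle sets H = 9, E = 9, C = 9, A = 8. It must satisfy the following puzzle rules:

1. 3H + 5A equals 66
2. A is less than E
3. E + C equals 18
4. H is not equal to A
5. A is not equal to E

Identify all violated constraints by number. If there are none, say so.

Constraint 1 is violated.

1. 3H + 5A = 3(9) + 5(8) = 67, not 66 — does not hold.
2. A = 8, E = 9; 8 < 9 — holds.
3. E + C = 9 + 9 = 18 — holds.
4. H = 9, A = 8; distinct — holds.
5. A = 8, E = 9; distinct — holds.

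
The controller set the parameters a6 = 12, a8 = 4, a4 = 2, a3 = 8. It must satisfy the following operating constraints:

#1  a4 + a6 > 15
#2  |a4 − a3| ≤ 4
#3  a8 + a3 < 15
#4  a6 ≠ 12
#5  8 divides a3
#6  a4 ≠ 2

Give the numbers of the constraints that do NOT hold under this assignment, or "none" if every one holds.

#1 a4 + a6 = 2 + 12 = 14; 14 ≤ 15, bound 15 not met  false
#2 |2 − 8| = 6; 6 > 4, exceeds bound 4  false
#3 a8 + a3 = 4 + 8 = 12; 12 < 15  true
#4 a6 = 12, but 12 is required to differ  false
#5 8 / 8 = 1, so 8 divides 8  true
#6 a4 = 2, but 2 is required to differ  false

No — constraints 1, 2, 4, 6 are not satisfied.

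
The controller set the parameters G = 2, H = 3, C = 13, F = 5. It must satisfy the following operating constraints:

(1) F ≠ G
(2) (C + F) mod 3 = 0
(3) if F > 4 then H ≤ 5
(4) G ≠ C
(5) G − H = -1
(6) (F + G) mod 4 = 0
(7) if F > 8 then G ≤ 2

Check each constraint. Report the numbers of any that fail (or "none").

(1) F = 5, G = 2; distinct — holds.
(2) C + F = 18; 18 mod 3 = 0 — holds.
(3) F = 5 > 4, so we need H ≤ 5; H = 3 ≤ 5 — holds.
(4) G = 2, C = 13; distinct — holds.
(5) G − H = 2 − 3 = -1 — holds.
(6) F + G = 7; 7 mod 4 = 3, not 0 — does not hold.
(7) F = 5, not > 8; antecedent false, conditional vacuously true — holds.

The assignment fails constraint 6.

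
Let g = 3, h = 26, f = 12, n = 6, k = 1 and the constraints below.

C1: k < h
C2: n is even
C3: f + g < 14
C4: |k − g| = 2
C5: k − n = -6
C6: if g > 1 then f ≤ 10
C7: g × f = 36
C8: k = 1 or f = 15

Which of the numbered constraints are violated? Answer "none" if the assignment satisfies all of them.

No — constraints 3, 5, and 6 are not satisfied.

C1: k = 1, h = 26; 1 < 26 — holds.
C2: n = 6 is even — holds.
C3: f + g = 12 + 3 = 15; 15 ≥ 14, bound 14 not met — does not hold.
C4: |1 − 3| = 2 — holds.
C5: k − n = 1 − 6 = -5, not -6 — does not hold.
C6: g = 3 > 1, so we need f ≤ 10; but f = 12 > 10 — does not hold.
C7: g × f = 3 × 12 = 36 — holds.
C8: k = 1 = 1 (first disjunct) — holds.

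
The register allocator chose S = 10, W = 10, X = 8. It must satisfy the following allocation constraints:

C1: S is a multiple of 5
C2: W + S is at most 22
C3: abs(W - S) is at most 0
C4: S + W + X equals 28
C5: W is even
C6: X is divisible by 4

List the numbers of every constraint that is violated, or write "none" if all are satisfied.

None — every constraint holds.

C1: 10 / 5 = 2, so 5 divides 10 — satisfied.
C2: W + S = 10 + 10 = 20; 20 ≤ 22 — satisfied.
C3: abs(10 - 10) = 0; 0 ≤ 0 — satisfied.
C4: S + W + X = 10 + 10 + 8 = 28 — satisfied.
C5: W = 10 is even — satisfied.
C6: 8 / 4 = 2, so 4 divides 8 — satisfied.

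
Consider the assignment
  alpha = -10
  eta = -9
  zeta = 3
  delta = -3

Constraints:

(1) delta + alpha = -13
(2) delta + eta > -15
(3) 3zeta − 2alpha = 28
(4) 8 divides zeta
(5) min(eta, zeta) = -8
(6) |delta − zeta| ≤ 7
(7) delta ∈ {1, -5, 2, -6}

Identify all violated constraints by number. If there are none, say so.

(1) delta + alpha = -3 + (-10) = -13 — OK.
(2) delta + eta = -3 + (-9) = -12; -12 > -15 — OK.
(3) 3zeta − 2alpha = 3(3) − 2(-10) = 29, not 28 — violated.
(4) 3 = 8×0 + 3, so 8 does not divide 3 — violated.
(5) min(-9, 3) = -9, not -8 — violated.
(6) |-3 − 3| = 6; 6 ≤ 7 — OK.
(7) delta = -3 is not in {1, -5, 2, -6} — violated.

Constraints 3, 4, 5, and 7 are violated.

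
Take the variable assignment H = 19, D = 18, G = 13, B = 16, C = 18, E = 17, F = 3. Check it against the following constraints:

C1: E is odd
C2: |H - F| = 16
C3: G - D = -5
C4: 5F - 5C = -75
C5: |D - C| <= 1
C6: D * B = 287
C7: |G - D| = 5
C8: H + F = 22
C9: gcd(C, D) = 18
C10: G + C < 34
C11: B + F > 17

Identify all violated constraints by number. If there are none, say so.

C1: E = 17 is odd  yes
C2: |19 - 3| = 16  yes
C3: G - D = 13 - 18 = -5  yes
C4: 5F - 5C = 5(3) - 5(18) = -75  yes
C5: |18 - 18| = 0; 0 ≤ 1  yes
C6: D * B = 18 * 16 = 288, not 287  no
C7: |13 - 18| = 5  yes
C8: H + F = 19 + 3 = 22  yes
C9: gcd(18, 18) = 18  yes
C10: G + C = 13 + 18 = 31; 31 < 34  yes
C11: B + F = 16 + 3 = 19; 19 > 17  yes

Constraint 6 does not hold.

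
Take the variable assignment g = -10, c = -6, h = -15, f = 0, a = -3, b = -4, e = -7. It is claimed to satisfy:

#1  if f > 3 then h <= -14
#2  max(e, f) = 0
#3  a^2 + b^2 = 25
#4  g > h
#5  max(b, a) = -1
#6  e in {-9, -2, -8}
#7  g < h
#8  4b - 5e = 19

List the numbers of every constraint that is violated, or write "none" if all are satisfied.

No — constraints 5, 6, 7 are not satisfied.

#1 f = 0, not > 3; antecedent false, conditional vacuously true  ✓
#2 max(-7, 0) = 0  ✓
#3 a^2 + b^2 = (-3)^2 + (-4)^2 = 9 + 16 = 25  ✓
#4 g = -10, h = -15; -10 > -15  ✓
#5 max(-4, -3) = -3, not -1  ✗
#6 e = -7 is not in {-9, -2, -8}  ✗
#7 g = -10, h = -15; -10 ≥ -15 (want <)  ✗
#8 4b - 5e = 4(-4) - 5(-7) = 19  ✓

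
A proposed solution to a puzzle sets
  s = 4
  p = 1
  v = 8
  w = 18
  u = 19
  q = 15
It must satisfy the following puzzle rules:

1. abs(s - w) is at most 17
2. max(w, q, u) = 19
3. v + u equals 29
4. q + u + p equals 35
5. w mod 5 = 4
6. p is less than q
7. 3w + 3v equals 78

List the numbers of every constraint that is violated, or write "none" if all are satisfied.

1. abs(4 - 18) = 14; 14 ≤ 17 — holds.
2. max(18, 15, 19) = 19 — holds.
3. v + u = 8 + 19 = 27, not 29 — does not hold.
4. q + u + p = 15 + 19 + 1 = 35 — holds.
5. 18 mod 5 = 3, not 4 — does not hold.
6. p = 1, q = 15; 1 < 15 — holds.
7. 3w + 3v = 3(18) + 3(8) = 78 — holds.

Constraints 3, 5 are violated.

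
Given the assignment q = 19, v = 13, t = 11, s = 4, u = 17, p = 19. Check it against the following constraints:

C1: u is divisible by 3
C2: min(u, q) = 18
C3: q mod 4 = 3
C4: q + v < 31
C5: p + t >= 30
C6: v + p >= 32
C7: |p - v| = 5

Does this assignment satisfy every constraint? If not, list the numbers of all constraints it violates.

C1: 17 = 3*5 + 2, so 3 does not divide 17  no
C2: min(17, 19) = 17, not 18  no
C3: 19 mod 4 = 3  yes
C4: q + v = 19 + 13 = 32; 32 ≥ 31, bound 31 not met  no
C5: p + t = 19 + 11 = 30; 30 ≥ 30  yes
C6: v + p = 13 + 19 = 32; 32 ≥ 32  yes
C7: |19 - 13| = 6, not 5  no

Constraints 1, 2, 4, 7 do not hold.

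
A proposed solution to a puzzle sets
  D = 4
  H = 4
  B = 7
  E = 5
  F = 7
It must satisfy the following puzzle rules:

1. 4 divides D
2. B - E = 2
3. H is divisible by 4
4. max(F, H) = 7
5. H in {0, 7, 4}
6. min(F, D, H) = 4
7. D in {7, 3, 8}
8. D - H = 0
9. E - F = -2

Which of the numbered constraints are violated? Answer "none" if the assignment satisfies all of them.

1. 4 / 4 = 1, so 4 divides 4  holds
2. B - E = 7 - 5 = 2  holds
3. 4 / 4 = 1, so 4 divides 4  holds
4. max(7, 4) = 7  holds
5. H = 4 is in {0, 7, 4}  holds
6. min(7, 4, 4) = 4  holds
7. D = 4 is not in {7, 3, 8}  fails
8. D - H = 4 - 4 = 0  holds
9. E - F = 5 - 7 = -2  holds

Constraint 7 does not hold.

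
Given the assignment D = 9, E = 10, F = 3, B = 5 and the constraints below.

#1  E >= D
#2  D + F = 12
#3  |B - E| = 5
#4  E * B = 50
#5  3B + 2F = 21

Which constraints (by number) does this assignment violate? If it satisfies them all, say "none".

Yes — all constraints hold.

#1 E = 10, D = 9; 10 ≥ 9 — OK.
#2 D + F = 9 + 3 = 12 — OK.
#3 |5 - 10| = 5 — OK.
#4 E * B = 10 * 5 = 50 — OK.
#5 3B + 2F = 3(5) + 2(3) = 21 — OK.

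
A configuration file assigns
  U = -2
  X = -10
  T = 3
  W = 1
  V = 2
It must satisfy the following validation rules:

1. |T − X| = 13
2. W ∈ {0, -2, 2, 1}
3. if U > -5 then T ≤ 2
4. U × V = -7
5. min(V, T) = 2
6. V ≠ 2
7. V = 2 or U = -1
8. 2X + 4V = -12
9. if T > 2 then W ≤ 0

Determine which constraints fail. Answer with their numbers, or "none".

1. |3 − (-10)| = 13 — satisfied.
2. W = 1 is in {0, -2, 2, 1} — satisfied.
3. U = -2 > -5, so we need T ≤ 2; but T = 3 > 2 — violated.
4. U × V = -2 × 2 = -4, not -7 — violated.
5. min(2, 3) = 2 — satisfied.
6. V = 2, but 2 is required to differ — violated.
7. V = 2 = 2 (first disjunct) — satisfied.
8. 2X + 4V = 2(-10) + 4(2) = -12 — satisfied.
9. T = 3 > 2, so we need W ≤ 0; but W = 1 > 0 — violated.

Constraints 3, 4, 6, and 9 do not hold.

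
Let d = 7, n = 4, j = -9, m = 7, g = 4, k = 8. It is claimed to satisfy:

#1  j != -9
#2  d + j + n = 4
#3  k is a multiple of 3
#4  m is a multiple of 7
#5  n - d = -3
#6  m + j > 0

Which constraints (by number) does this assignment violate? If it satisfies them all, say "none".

The assignment fails constraints 1, 2, 3, and 6.

#1 j = -9, but -9 is required to differ  FAIL
#2 d + j + n = 7 + (-9) + 4 = 2, not 4  FAIL
#3 8 = 3*2 + 2, so 3 does not divide 8  FAIL
#4 7 / 7 = 1, so 7 divides 7  OK
#5 n - d = 4 - 7 = -3  OK
#6 m + j = 7 + (-9) = -2; -2 ≤ 0, bound 0 not met  FAIL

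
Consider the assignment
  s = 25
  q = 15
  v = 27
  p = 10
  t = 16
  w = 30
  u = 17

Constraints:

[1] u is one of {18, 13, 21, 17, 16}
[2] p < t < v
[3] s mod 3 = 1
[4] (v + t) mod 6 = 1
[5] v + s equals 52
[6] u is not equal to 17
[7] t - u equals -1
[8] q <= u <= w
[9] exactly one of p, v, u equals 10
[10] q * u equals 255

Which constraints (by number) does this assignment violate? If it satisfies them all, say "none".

Violated: 6.

[1] u = 17 is in {18, 13, 21, 17, 16} — holds.
[2] values 10 < 16 < 27 — holds.
[3] 25 mod 3 = 1 — holds.
[4] v + t = 43; 43 mod 6 = 1 — holds.
[5] v + s = 27 + 25 = 52 — holds.
[6] u = 17, but 17 is required to differ — fails.
[7] t - u = 16 - 17 = -1 — holds.
[8] values 15 <= 17 <= 30 — holds.
[9] p=10, v=27, u=17; 1 of them equals 10 — holds.
[10] q * u = 15 * 17 = 255 — holds.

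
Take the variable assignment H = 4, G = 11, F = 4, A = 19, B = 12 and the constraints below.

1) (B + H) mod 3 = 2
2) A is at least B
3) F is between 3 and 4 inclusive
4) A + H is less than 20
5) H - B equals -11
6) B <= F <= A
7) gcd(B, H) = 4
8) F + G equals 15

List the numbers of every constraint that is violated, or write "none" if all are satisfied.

1) B + H = 16; 16 mod 3 = 1, not 2  FAIL
2) A = 19, B = 12; 19 ≥ 12  OK
3) F = 4 lies in [3, 4]  OK
4) A + H = 19 + 4 = 23; 23 ≥ 20, bound 20 not met  FAIL
5) H - B = 4 - 12 = -8, not -11  FAIL
6) values 12, 4, 19; B = 12 is not <= F = 4  FAIL
7) gcd(12, 4) = 4  OK
8) F + G = 4 + 11 = 15  OK

No — constraints 1, 4, 5, and 6 are not satisfied.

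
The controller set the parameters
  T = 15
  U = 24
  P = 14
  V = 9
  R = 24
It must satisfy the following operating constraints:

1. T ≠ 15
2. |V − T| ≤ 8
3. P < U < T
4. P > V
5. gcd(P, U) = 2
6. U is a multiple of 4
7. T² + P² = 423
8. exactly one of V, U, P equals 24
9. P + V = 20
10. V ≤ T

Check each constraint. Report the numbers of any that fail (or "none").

Constraints 1, 3, 7, and 9 are violated.

1. T = 15, but 15 is required to differ — fails.
2. |9 − 15| = 6; 6 ≤ 8 — holds.
3. values 14, 24, 15; U = 24 is not < T = 15 — fails.
4. P = 14, V = 9; 14 > 9 — holds.
5. gcd(14, 24) = 2 — holds.
6. 24 / 4 = 6, so 4 divides 24 — holds.
7. T² + P² = 15² + 14² = 225 + 196 = 421, not 423 — fails.
8. V=9, U=24, P=14; 1 of them equals 24 — holds.
9. P + V = 14 + 9 = 23, not 20 — fails.
10. V = 9, T = 15; 9 ≤ 15 — holds.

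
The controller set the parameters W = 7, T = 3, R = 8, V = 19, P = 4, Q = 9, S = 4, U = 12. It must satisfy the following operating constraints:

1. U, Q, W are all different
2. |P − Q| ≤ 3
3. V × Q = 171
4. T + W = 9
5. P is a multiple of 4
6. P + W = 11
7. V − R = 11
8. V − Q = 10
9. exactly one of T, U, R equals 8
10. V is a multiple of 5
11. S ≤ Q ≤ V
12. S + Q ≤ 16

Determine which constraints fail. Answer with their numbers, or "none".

1. values 12, 9, 7 are pairwise distinct — holds.
2. |4 − 9| = 5; 5 > 3, exceeds bound 3 — does not hold.
3. V × Q = 19 × 9 = 171 — holds.
4. T + W = 3 + 7 = 10, not 9 — does not hold.
5. 4 / 4 = 1, so 4 divides 4 — holds.
6. P + W = 4 + 7 = 11 — holds.
7. V − R = 19 − 8 = 11 — holds.
8. V − Q = 19 − 9 = 10 — holds.
9. T=3, U=12, R=8; 1 of them equals 8 — holds.
10. 19 = 5×3 + 4, so 5 does not divide 19 — does not hold.
11. values 4 ≤ 9 ≤ 19 — holds.
12. S + Q = 4 + 9 = 13; 13 ≤ 16 — holds.

No — constraints 2, 4, 10 are not satisfied.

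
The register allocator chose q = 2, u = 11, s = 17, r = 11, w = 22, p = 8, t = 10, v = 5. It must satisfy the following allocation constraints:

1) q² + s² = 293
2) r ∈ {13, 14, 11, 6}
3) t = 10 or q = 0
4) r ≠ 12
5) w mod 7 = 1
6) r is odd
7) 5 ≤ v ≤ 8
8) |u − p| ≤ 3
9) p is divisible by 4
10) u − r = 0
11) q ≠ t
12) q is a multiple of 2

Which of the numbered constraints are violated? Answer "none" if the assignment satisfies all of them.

None — every constraint holds.

1) q² + s² = 2² + 17² = 4 + 289 = 293  yes
2) r = 11 is in {13, 14, 11, 6}  yes
3) t = 10 = 10 (first disjunct)  yes
4) r = 11, and 11 ≠ 12  yes
5) 22 mod 7 = 1  yes
6) r = 11 is odd  yes
7) v = 5 lies in [5, 8]  yes
8) |11 − 8| = 3; 3 ≤ 3  yes
9) 8 / 4 = 2, so 4 divides 8  yes
10) u − r = 11 − 11 = 0  yes
11) q = 2, t = 10; distinct  yes
12) 2 / 2 = 1, so 2 divides 2  yes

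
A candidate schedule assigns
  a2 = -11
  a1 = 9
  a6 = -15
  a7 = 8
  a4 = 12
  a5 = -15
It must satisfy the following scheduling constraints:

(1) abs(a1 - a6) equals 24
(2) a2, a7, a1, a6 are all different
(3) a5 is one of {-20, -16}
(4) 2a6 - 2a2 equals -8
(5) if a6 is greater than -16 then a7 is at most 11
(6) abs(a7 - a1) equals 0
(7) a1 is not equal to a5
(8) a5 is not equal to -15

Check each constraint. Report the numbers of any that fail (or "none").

(1) abs(9 - (-15)) = 24  ✔
(2) values -11, 8, 9, -15 are pairwise distinct  ✔
(3) a5 = -15 is not in {-20, -16}  ✘
(4) 2a6 - 2a2 = 2(-15) - 2(-11) = -8  ✔
(5) a6 = -15 > -16, so we need a7 ≤ 11; a7 = 8 ≤ 11  ✔
(6) abs(8 - 9) = 1, not 0  ✘
(7) a1 = 9, a5 = -15; distinct  ✔
(8) a5 = -15, but -15 is required to differ  ✘

Constraints 3, 6, and 8 are violated.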